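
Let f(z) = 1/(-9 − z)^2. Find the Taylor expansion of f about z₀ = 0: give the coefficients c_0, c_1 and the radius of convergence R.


Let w = z − z₀, so z = z₀ + w.
Then -9 − z = -9 − (z₀ + w) = (-9 − z₀) − w = -9 − w.
f(z) = 1/(-9 − w)^2 = (1/(-9)^2) · (1 − w/(-9))^{−2}.
By the binomial series (1−u)^{−2} = Σ_{n≥0} C(n+1, 1) u^n for |u|<1, with u = w/(-9):
  c_n = C(n+1, 1) / (-9)^(n+2).
  c_0 = 1/(-9)^2 = 1/81.
  c_1 = 2/(-9)^3 = -2/729.
The series is valid for |w/d| < 1, i.e. |z − z₀| < |d|.
Radius of convergence: R = |-9 − z₀| = |-9| = 9 (distance from z₀ to the singularity z = -9).

c_0 = 1/81, c_1 = -2/729; R = 9.


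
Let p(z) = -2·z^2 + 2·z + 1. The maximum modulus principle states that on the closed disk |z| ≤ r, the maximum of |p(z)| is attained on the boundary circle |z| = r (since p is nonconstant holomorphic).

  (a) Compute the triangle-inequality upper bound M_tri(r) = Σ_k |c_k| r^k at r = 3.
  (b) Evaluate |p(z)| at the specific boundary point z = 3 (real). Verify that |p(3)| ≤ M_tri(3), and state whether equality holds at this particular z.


Coefficients: c_0 = 1, c_1 = 2, c_2 = -2. Radius r = 3.
Part (a). Triangle bound: M_tri(r) = Σ_k |c_k| r^k
  = |1|·3^0 + |2|·3^1 + |-2|·3^2
  = 1 + 6 + 18 = 25.
This bounds M(r) := max_{|z|=r} |p(z)| from above; equality holds iff all terms c_k z^k can be made to align in phase at a single z on |z|=r.
Part (b). At z = 3 (real, on the circle |z| = r):
  p(3) = (1)·3^0 + (2)·3^1 + (-2)·3^2 = -11.
  |p(3)| = 11.
Check: |p(3)| = 11 ≤ 25 = M_tri(3). ✓ Equality does not hold at z = 3 (the coefficients have mixed signs, so the terms do not all align in phase there).

M_tri(3) = 25; |p(3)| = 11; equality at z=3: no.


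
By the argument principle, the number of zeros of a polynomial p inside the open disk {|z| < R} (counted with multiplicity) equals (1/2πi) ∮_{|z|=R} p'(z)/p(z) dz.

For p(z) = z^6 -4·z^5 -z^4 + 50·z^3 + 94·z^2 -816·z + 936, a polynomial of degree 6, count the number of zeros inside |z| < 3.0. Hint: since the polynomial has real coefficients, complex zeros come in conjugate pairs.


The zeros of p are: (-3 + 2i), (-3 - 2i), 2, 2, (3 + 3i), (3 - 3i).
Their magnitudes are: 3.606, 3.606, 2, 2, 4.243, 4.243.
Zeros with |z| < R = 3.0: 2, 2.
Count = 2.
By the argument principle, (1/2πi) ∮_{|z|=R} p'(z)/p(z) dz equals exactly this count.

Number of zeros inside |z| < 3.0: 2.


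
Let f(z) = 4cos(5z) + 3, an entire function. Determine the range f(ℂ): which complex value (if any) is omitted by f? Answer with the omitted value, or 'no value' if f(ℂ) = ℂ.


Little Picard bounds the complement of f(ℂ) to at most one point.
cos is entire and surjective onto ℂ: for every w ∈ ℂ, cos(ζ) = w has a solution ζ ∈ ℂ (e.g., via the complex inverse arccos). With ζ = 5z this gives z = ζ/(5). Then 4·cos(5z) takes every value in 4·ℂ = ℂ, and adding 3 is a bijection of ℂ. So f is surjective and omits no value. (Note: only on the real line is cos bounded by [−1, 1].)

Omitted value: no value.


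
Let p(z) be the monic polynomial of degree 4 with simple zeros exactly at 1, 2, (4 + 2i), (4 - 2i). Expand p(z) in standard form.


The polynomial is p(z) = ∏_{α ∈ S} (z − α), where S = {1, 2, (4 + 2i), (4 - 2i)}.
Expanding the product yields: p(z) = z^4 -11·z^3 + 46·z^2 -76·z + 40.
Note conjugate pairs combine to real quadratics: (z − (4+2i))(z − (4−2i)) = z² − 8z + 20.
The resulting polynomial has degree 4 and real coefficients as required.

p(z) = z^4 -11·z^3 + 46·z^2 -76·z + 40.


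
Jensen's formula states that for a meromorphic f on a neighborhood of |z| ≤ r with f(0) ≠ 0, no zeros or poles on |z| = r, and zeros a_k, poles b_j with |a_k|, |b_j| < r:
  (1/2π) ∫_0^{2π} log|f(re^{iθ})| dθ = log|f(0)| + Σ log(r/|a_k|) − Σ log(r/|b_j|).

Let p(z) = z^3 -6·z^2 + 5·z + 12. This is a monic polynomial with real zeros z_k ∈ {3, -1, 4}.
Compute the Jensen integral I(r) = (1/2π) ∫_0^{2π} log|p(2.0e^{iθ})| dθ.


Zeros: -1, 3, 4; r = 2.0.
Inside |z| < r: -1. Outside (|z| ≥ r): 3, 4.
p(0) = 12, so log|p(0)| = log(12) = 2.4849.
Apply Jensen: I(r) = log|p(0)| + Σ_k log(r/|z_k|), summed over zeros inside |z| < r.
  log(r/|z_k|) for z_k = -1: log(2.0/1) = 0.6931
  Outside zeros (3, 4) contribute nothing to the Jensen sum.
Sum over inside zeros: 0.6931.
I(r) = log|p(0)| + (inside sum) = 2.4849 + 0.6931 = 3.1781.
Note: since some zeros are outside |z| ≤ r, the simplified n·log(r) form does NOT apply — only the inside zeros contribute.

I(r) ≈ 3.1781.


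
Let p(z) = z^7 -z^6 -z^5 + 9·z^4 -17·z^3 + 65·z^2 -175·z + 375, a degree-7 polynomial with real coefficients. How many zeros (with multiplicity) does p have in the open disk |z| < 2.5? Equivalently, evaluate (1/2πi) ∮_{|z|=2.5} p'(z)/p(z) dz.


The zeros of p are: -3, (1 + 2i), (1 - 2i), (2 + 1i), (2 - 1i), (-1 + 2i), (-1 - 2i).
Their magnitudes are: 3, 2.236, 2.236, 2.236, 2.236, 2.236, 2.236.
Zeros with |z| < R = 2.5: (1 + 2i), (1 - 2i), (2 + 1i), (2 - 1i), (-1 + 2i), (-1 - 2i).
Count = 6.
By the argument principle, (1/2πi) ∮_{|z|=R} p'(z)/p(z) dz equals exactly this count.

Number of zeros inside |z| < 2.5: 6.


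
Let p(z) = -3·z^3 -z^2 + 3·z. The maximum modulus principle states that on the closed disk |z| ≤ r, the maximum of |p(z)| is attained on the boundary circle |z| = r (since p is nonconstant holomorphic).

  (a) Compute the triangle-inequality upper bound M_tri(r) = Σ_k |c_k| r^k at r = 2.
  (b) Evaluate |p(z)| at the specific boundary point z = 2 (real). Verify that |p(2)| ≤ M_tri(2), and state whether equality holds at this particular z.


Coefficients: c_0 = 0, c_1 = 3, c_2 = -1, c_3 = -3. Radius r = 2.
Part (a). Triangle bound: M_tri(r) = Σ_k |c_k| r^k
  = |0|·2^0 + |3|·2^1 + |-1|·2^2 + |-3|·2^3
  = 0 + 6 + 4 + 24 = 34.
This bounds M(r) := max_{|z|=r} |p(z)| from above; equality holds iff all terms c_k z^k can be made to align in phase at a single z on |z|=r.
Part (b). At z = 2 (real, on the circle |z| = r):
  p(2) = (0)·2^0 + (3)·2^1 + (-1)·2^2 + (-3)·2^3 = -22.
  |p(2)| = 22.
Check: |p(2)| = 22 ≤ 34 = M_tri(2). ✓ Equality does not hold at z = 2 (the coefficients have mixed signs, so the terms do not all align in phase there).

M_tri(2) = 34; |p(2)| = 22; equality at z=2: no.


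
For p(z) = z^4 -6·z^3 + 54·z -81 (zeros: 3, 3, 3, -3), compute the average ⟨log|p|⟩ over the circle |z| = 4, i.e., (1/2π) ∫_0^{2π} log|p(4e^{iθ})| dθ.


Zeros: -3, 3, 3, 3; r = 4.
Inside |z| < r: -3, 3, 3, 3. Outside (|z| ≥ r): ∅.
p(0) = -81, so log|p(0)| = log(81) = 4.3944.
Apply Jensen: I(r) = log|p(0)| + Σ_k log(r/|z_k|), summed over zeros inside |z| < r.
  log(r/|z_k|) for z_k = 3: log(4/3) = 0.2877
  log(r/|z_k|) for z_k = 3: log(4/3) = 0.2877
  log(r/|z_k|) for z_k = 3: log(4/3) = 0.2877
  log(r/|z_k|) for z_k = -3: log(4/3) = 0.2877
Sum over inside zeros: 1.1507.
I(r) = log|p(0)| + (inside sum) = 4.3944 + 1.1507 = 5.5452.
Closed form (all zeros inside, monic): I(r) = n·log(r) = 4·log(4) = 5.5452. ✓

I(r) ≈ 5.5452.


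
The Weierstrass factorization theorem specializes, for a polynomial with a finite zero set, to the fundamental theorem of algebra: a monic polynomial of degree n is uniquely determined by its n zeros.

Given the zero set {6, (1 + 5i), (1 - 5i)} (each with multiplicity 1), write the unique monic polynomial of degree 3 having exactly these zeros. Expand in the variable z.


The polynomial is p(z) = ∏_{α ∈ S} (z − α), where S = {6, (1 + 5i), (1 - 5i)}.
Expanding the product yields: p(z) = z^3 -8·z^2 + 38·z -156.
Note conjugate pairs combine to real quadratics: (z − (1+5i))(z − (1−5i)) = z² − 2z + 26.
The resulting polynomial has degree 3 and real coefficients as required.

p(z) = z^3 -8·z^2 + 38·z -156.


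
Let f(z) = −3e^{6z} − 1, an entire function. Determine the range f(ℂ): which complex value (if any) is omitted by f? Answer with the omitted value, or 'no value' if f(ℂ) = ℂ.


Little Picard bounds the complement of f(ℂ) to at most one point.
e^{6z} is never zero on ℂ, so -3·e^{6z} takes every value in ℂ ∖ {0}. Adding -1 shifts the range to ℂ ∖ {-1}. Thus f omits exactly the value -1.

Omitted value: -1.


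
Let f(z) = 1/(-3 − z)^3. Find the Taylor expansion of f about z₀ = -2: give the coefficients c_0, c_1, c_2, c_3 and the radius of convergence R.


Let w = z − z₀, so z = z₀ + w.
Then -3 − z = -3 − (z₀ + w) = (-3 − z₀) − w = -1 − w.
f(z) = 1/(-1 − w)^3 = (1/(-1)^3) · (1 − w/(-1))^{−3}.
By the binomial series (1−u)^{−3} = Σ_{n≥0} C(n+2, 2) u^n for |u|<1, with u = w/(-1):
  c_n = C(n+2, 2) / (-1)^(n+3).
  c_0 = 1/(-1)^3 = -1.
  c_1 = 3/(-1)^4 = 3.
  c_2 = 6/(-1)^5 = -6.
  c_3 = 10/(-1)^6 = 10.
The series is valid for |w/d| < 1, i.e. |z − z₀| < |d|.
Radius of convergence: R = |-3 − z₀| = |-1| = 1 (distance from z₀ to the singularity z = -3).

c_0 = -1, c_1 = 3, c_2 = -6, c_3 = 10; R = 1.


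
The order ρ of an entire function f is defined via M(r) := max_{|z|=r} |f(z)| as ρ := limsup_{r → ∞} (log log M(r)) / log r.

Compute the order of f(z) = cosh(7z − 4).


cosh(w) is a linear combination of e^{iw} and e^{−iw} (or e^w, e^{−w} in the hyperbolic case), so |cosh(w)| ≤ e^{|w|}. With w = 7z − 4, |w| ≤ 7|z| + 4 = 7r + 4 on |z| = r, giving M(r) ≤ e^{7r + 4}, so ρ ≤ 1. On a suitable ray (z = it for sin/cos; z = t for sinh/cosh, t real → ∞), |cosh(7z − 4)| grows like e^{7|t|}/2, so ρ ≥ 1. Hence ρ = 1.
Therefore ρ = 1.

Order ρ = 1.


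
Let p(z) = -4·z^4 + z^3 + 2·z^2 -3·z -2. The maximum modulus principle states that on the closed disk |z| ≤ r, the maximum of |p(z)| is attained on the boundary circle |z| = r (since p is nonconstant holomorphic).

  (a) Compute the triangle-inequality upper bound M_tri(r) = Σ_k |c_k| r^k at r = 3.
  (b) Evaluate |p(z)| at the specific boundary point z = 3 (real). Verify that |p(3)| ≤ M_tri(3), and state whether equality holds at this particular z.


Coefficients: c_0 = -2, c_1 = -3, c_2 = 2, c_3 = 1, c_4 = -4. Radius r = 3.
Part (a). Triangle bound: M_tri(r) = Σ_k |c_k| r^k
  = |-2|·3^0 + |-3|·3^1 + |2|·3^2 + |1|·3^3 + |-4|·3^4
  = 2 + 9 + 18 + 27 + 324 = 380.
This bounds M(r) := max_{|z|=r} |p(z)| from above; equality holds iff all terms c_k z^k can be made to align in phase at a single z on |z|=r.
Part (b). At z = 3 (real, on the circle |z| = r):
  p(3) = (-2)·3^0 + (-3)·3^1 + (2)·3^2 + (1)·3^3 + (-4)·3^4 = -290.
  |p(3)| = 290.
Check: |p(3)| = 290 ≤ 380 = M_tri(3). ✓ Equality does not hold at z = 3 (the coefficients have mixed signs, so the terms do not all align in phase there).

M_tri(3) = 380; |p(3)| = 290; equality at z=3: no.


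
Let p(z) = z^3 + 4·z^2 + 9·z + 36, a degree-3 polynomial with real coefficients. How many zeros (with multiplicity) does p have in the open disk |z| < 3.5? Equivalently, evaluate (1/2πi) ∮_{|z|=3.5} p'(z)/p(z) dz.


The zeros of p are: -4, (0 + 3i), (0 - 3i).
Their magnitudes are: 4, 3, 3.
Zeros with |z| < R = 3.5: (0 + 3i), (0 - 3i).
Count = 2.
By the argument principle, (1/2πi) ∮_{|z|=R} p'(z)/p(z) dz equals exactly this count.

Number of zeros inside |z| < 3.5: 2.


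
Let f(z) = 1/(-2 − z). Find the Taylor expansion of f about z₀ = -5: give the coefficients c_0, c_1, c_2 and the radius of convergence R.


Let w = z − z₀, so z = z₀ + w.
Then -2 − z = -2 − (z₀ + w) = (-2 − z₀) − w = 3 − w.
f(z) = 1/(3 − w) = (1/(3)) · 1/(1 − w/(3)) = Σ_{n≥0} w^n / (3)^(n+1).
So c_n = 1/(3)^(n+1):
  c_0 = 1/(3)^1 = 1/3.
  c_1 = 1/(3)^2 = 1/9.
  c_2 = 1/(3)^3 = 1/27.
The series is valid for |w/d| < 1, i.e. |z − z₀| < |d|.
Radius of convergence: R = |-2 − z₀| = |3| = 3 (distance from z₀ to the singularity z = -2).

c_0 = 1/3, c_1 = 1/9, c_2 = 1/27; R = 3.


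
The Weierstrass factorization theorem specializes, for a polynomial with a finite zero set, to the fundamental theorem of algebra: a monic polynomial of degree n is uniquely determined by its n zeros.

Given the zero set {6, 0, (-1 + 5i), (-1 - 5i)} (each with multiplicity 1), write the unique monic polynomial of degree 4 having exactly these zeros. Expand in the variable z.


The polynomial is p(z) = ∏_{α ∈ S} (z − α), where S = {6, 0, (-1 + 5i), (-1 - 5i)}.
Expanding the product yields: p(z) = z^4 -4·z^3 + 14·z^2 -156·z.
Note conjugate pairs combine to real quadratics: (z − (-1+5i))(z − (-1−5i)) = z² + 2z + 26.
The resulting polynomial has degree 4 and real coefficients as required.

p(z) = z^4 -4·z^3 + 14·z^2 -156·z.


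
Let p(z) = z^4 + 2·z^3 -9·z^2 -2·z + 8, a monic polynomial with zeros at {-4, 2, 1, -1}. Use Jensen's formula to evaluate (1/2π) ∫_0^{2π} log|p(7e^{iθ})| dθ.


Zeros: -4, -1, 1, 2; r = 7.
Inside |z| < r: -4, -1, 1, 2. Outside (|z| ≥ r): ∅.
p(0) = 8, so log|p(0)| = log(8) = 2.0794.
Apply Jensen: I(r) = log|p(0)| + Σ_k log(r/|z_k|), summed over zeros inside |z| < r.
  log(r/|z_k|) for z_k = -4: log(7/4) = 0.5596
  log(r/|z_k|) for z_k = 2: log(7/2) = 1.2528
  log(r/|z_k|) for z_k = 1: log(7/1) = 1.9459
  log(r/|z_k|) for z_k = -1: log(7/1) = 1.9459
Sum over inside zeros: 5.7042.
I(r) = log|p(0)| + (inside sum) = 2.0794 + 5.7042 = 7.7836.
Closed form (all zeros inside, monic): I(r) = n·log(r) = 4·log(7) = 7.7836. ✓

I(r) ≈ 7.7836.


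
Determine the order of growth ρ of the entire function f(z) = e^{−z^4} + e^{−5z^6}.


Each summand is entire of order 4 and 6 respectively (as in the single-exponential case). The order of a sum is at most the max of the orders, so ρ ≤ 6. For the lower bound: on |z|=r choose arg z so that -5z^6 is real positive; then |e^{-5z^6}| = e^{5r^6} while |e^{-1z^4}| ≤ e^{1r^4} = o(e^{5r^6}). So |f| ≥ e^{5r^6}(1 − o(1)) and ρ ≥ 6. Hence ρ = max(4, 6) = 6.
Therefore ρ = 6.

Order ρ = 6.


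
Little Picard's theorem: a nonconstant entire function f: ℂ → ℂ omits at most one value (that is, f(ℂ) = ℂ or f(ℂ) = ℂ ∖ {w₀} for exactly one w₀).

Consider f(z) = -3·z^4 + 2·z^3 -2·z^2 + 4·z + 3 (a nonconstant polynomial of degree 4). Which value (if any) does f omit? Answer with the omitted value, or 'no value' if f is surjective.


Little Picard bounds the complement of f(ℂ) to at most one point.
For every w ∈ ℂ, the equation p(z) − w = 0 is a nonconstant polynomial in z and hence has at least one root by the fundamental theorem of algebra. So p is surjective onto ℂ, omitting no value.

Omitted value: no value.


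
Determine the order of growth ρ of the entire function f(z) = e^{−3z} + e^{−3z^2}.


Each summand is entire of order 1 and 2 respectively (as in the single-exponential case). The order of a sum is at most the max of the orders, so ρ ≤ 2. For the lower bound: on |z|=r choose arg z so that -3z^2 is real positive; then |e^{-3z^2}| = e^{3r^2} while |e^{-3z}| ≤ e^{3r^1} = o(e^{3r^2}). So |f| ≥ e^{3r^2}(1 − o(1)) and ρ ≥ 2. Hence ρ = max(1, 2) = 2.
Therefore ρ = 2.

Order ρ = 2.


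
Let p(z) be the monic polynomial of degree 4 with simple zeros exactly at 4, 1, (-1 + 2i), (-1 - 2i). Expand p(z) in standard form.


The polynomial is p(z) = ∏_{α ∈ S} (z − α), where S = {4, 1, (-1 + 2i), (-1 - 2i)}.
Expanding the product yields: p(z) = z^4 -3·z^3 -z^2 -17·z + 20.
Note conjugate pairs combine to real quadratics: (z − (-1+2i))(z − (-1−2i)) = z² + 2z + 5.
The resulting polynomial has degree 4 and real coefficients as required.

p(z) = z^4 -3·z^3 -z^2 -17·z + 20.


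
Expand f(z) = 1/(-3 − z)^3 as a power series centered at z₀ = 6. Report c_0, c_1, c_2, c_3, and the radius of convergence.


Let w = z − z₀, so z = z₀ + w.
Then -3 − z = -3 − (z₀ + w) = (-3 − z₀) − w = -9 − w.
f(z) = 1/(-9 − w)^3 = (1/(-9)^3) · (1 − w/(-9))^{−3}.
By the binomial series (1−u)^{−3} = Σ_{n≥0} C(n+2, 2) u^n for |u|<1, with u = w/(-9):
  c_n = C(n+2, 2) / (-9)^(n+3).
  c_0 = 1/(-9)^3 = -1/729.
  c_1 = 3/(-9)^4 = 1/2187.
  c_2 = 6/(-9)^5 = -2/19683.
  c_3 = 10/(-9)^6 = 10/531441.
The series is valid for |w/d| < 1, i.e. |z − z₀| < |d|.
Radius of convergence: R = |-3 − z₀| = |-9| = 9 (distance from z₀ to the singularity z = -3).

c_0 = -1/729, c_1 = 1/2187, c_2 = -2/19683, c_3 = 10/531441; R = 9.


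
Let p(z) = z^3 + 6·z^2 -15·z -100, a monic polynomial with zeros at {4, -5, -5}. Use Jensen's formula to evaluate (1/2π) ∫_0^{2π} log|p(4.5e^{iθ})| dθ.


Zeros: -5, -5, 4; r = 4.5.
Inside |z| < r: 4. Outside (|z| ≥ r): -5, -5.
p(0) = -100, so log|p(0)| = log(100) = 4.6052.
Apply Jensen: I(r) = log|p(0)| + Σ_k log(r/|z_k|), summed over zeros inside |z| < r.
  log(r/|z_k|) for z_k = 4: log(4.5/4) = 0.1178
  Outside zeros (-5, -5) contribute nothing to the Jensen sum.
Sum over inside zeros: 0.1178.
I(r) = log|p(0)| + (inside sum) = 4.6052 + 0.1178 = 4.7230.
Note: since some zeros are outside |z| ≤ r, the simplified n·log(r) form does NOT apply — only the inside zeros contribute.

I(r) ≈ 4.7230.


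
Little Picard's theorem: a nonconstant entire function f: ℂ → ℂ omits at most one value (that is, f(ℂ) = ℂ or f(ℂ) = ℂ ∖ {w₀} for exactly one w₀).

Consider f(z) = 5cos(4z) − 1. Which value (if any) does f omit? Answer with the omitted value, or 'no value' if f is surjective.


Little Picard bounds the complement of f(ℂ) to at most one point.
cos is entire and surjective onto ℂ: for every w ∈ ℂ, cos(ζ) = w has a solution ζ ∈ ℂ (e.g., via the complex inverse arccos). With ζ = 4z this gives z = ζ/(4). Then 5·cos(4z) takes every value in 5·ℂ = ℂ, and adding -1 is a bijection of ℂ. So f is surjective and omits no value. (Note: only on the real line is cos bounded by [−1, 1].)

Omitted value: no value.


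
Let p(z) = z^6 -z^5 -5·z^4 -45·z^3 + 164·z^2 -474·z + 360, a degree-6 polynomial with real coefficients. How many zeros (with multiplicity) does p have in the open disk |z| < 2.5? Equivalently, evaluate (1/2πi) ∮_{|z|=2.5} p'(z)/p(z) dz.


The zeros of p are: 4, 1, (1 + 2i), (1 - 2i), (-3 + 3i), (-3 - 3i).
Their magnitudes are: 4, 1, 2.236, 2.236, 4.243, 4.243.
Zeros with |z| < R = 2.5: 1, (1 + 2i), (1 - 2i).
Count = 3.
By the argument principle, (1/2πi) ∮_{|z|=R} p'(z)/p(z) dz equals exactly this count.

Number of zeros inside |z| < 2.5: 3.


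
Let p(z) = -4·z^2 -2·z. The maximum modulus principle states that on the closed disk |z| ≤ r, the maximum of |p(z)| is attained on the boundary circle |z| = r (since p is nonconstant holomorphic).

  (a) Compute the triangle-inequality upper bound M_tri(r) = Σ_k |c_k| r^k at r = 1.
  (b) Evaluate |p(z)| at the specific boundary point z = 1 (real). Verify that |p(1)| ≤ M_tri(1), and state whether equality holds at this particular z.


Coefficients: c_0 = 0, c_1 = -2, c_2 = -4. Radius r = 1.
Part (a). Triangle bound: M_tri(r) = Σ_k |c_k| r^k
  = |0|·1^0 + |-2|·1^1 + |-4|·1^2
  = 0 + 2 + 4 = 6.
This bounds M(r) := max_{|z|=r} |p(z)| from above; equality holds iff all terms c_k z^k can be made to align in phase at a single z on |z|=r.
Part (b). At z = 1 (real, on the circle |z| = r):
  p(1) = (0)·1^0 + (-2)·1^1 + (-4)·1^2 = -6.
  |p(1)| = 6.
Since all nonzero coefficients share the same sign, |p(1)| = 6 = M_tri(1); the triangle bound is attained at z = 1, so in fact M(r) = 6.

M_tri(1) = 6; |p(1)| = 6; equality at z=1: yes.


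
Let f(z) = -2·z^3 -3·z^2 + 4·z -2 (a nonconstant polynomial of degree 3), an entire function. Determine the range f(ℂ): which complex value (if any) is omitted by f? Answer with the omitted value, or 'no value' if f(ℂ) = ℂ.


Little Picard bounds the complement of f(ℂ) to at most one point.
For every w ∈ ℂ, the equation p(z) − w = 0 is a nonconstant polynomial in z and hence has at least one root by the fundamental theorem of algebra. So p is surjective onto ℂ, omitting no value.

Omitted value: no value.


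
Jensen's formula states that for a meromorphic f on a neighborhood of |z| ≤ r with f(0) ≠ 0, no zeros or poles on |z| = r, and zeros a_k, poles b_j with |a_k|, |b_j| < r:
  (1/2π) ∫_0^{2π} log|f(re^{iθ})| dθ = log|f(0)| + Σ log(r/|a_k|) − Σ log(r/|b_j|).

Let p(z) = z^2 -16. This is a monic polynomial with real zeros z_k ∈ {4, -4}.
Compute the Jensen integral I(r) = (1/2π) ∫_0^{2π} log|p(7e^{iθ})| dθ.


Zeros: -4, 4; r = 7.
Inside |z| < r: -4, 4. Outside (|z| ≥ r): ∅.
p(0) = -16, so log|p(0)| = log(16) = 2.7726.
Apply Jensen: I(r) = log|p(0)| + Σ_k log(r/|z_k|), summed over zeros inside |z| < r.
  log(r/|z_k|) for z_k = 4: log(7/4) = 0.5596
  log(r/|z_k|) for z_k = -4: log(7/4) = 0.5596
Sum over inside zeros: 1.1192.
I(r) = log|p(0)| + (inside sum) = 2.7726 + 1.1192 = 3.8918.
Closed form (all zeros inside, monic): I(r) = n·log(r) = 2·log(7) = 3.8918. ✓

I(r) ≈ 3.8918.


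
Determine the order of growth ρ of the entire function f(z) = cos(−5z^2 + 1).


Write cos(w) = (e^{iw} ± e^{−iw})/(2 or 2i), so |cos(w)| ≤ e^{|w|}. With w = −5z^2 + 1, |w| ≤ 5r^2 + 1 on |z|=r, giving M(r) ≤ e^{5r^2 + 1} and ρ ≤ 2. For the lower bound, choose z on |z|=r with -5z^2 purely imaginary of modulus 5r^2; then |cos(−5z^2 + 1)| grows like e^{5r^2}/2, so ρ ≥ 2. Hence ρ = 2.
Therefore ρ = 2.

Order ρ = 2.


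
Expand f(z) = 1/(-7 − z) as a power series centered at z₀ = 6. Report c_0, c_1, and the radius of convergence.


Let w = z − z₀, so z = z₀ + w.
Then -7 − z = -7 − (z₀ + w) = (-7 − z₀) − w = -13 − w.
f(z) = 1/(-13 − w) = (1/(-13)) · 1/(1 − w/(-13)) = Σ_{n≥0} w^n / (-13)^(n+1).
So c_n = 1/(-13)^(n+1):
  c_0 = 1/(-13)^1 = -1/13.
  c_1 = 1/(-13)^2 = 1/169.
The series is valid for |w/d| < 1, i.e. |z − z₀| < |d|.
Radius of convergence: R = |-7 − z₀| = |-13| = 13 (distance from z₀ to the singularity z = -7).

c_0 = -1/13, c_1 = 1/169; R = 13.


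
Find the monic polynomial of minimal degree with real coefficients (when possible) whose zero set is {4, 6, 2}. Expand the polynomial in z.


The polynomial is p(z) = ∏_{α ∈ S} (z − α), where S = {4, 6, 2}.
Expanding the product yields: p(z) = z^3 -12·z^2 + 44·z -48.
The resulting polynomial has degree 3 and real coefficients as required.

p(z) = z^3 -12·z^2 + 44·z -48.


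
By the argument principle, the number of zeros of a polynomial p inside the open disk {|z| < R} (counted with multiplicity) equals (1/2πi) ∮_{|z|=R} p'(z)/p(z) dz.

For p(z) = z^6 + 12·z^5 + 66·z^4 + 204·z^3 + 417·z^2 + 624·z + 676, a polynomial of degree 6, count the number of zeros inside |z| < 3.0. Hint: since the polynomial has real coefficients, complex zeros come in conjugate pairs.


The zeros of p are: (-3 + 2i), (-3 - 2i), (0 + 2i), (0 - 2i), (-3 + 2i), (-3 - 2i).
Their magnitudes are: 3.606, 3.606, 2, 2, 3.606, 3.606.
Zeros with |z| < R = 3.0: (0 + 2i), (0 - 2i).
Count = 2.
By the argument principle, (1/2πi) ∮_{|z|=R} p'(z)/p(z) dz equals exactly this count.

Number of zeros inside |z| < 3.0: 2.


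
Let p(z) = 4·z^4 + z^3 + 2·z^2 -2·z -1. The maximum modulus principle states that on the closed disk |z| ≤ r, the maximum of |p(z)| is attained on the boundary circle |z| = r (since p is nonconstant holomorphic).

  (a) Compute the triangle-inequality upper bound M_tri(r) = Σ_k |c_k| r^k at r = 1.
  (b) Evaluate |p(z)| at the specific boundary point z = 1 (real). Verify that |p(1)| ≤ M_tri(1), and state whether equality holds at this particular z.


Coefficients: c_0 = -1, c_1 = -2, c_2 = 2, c_3 = 1, c_4 = 4. Radius r = 1.
Part (a). Triangle bound: M_tri(r) = Σ_k |c_k| r^k
  = |-1|·1^0 + |-2|·1^1 + |2|·1^2 + |1|·1^3 + |4|·1^4
  = 1 + 2 + 2 + 1 + 4 = 10.
This bounds M(r) := max_{|z|=r} |p(z)| from above; equality holds iff all terms c_k z^k can be made to align in phase at a single z on |z|=r.
Part (b). At z = 1 (real, on the circle |z| = r):
  p(1) = (-1)·1^0 + (-2)·1^1 + (2)·1^2 + (1)·1^3 + (4)·1^4 = 4.
  |p(1)| = 4.
Check: |p(1)| = 4 ≤ 10 = M_tri(1). ✓ Equality does not hold at z = 1 (the coefficients have mixed signs, so the terms do not all align in phase there).

M_tri(1) = 10; |p(1)| = 4; equality at z=1: no.


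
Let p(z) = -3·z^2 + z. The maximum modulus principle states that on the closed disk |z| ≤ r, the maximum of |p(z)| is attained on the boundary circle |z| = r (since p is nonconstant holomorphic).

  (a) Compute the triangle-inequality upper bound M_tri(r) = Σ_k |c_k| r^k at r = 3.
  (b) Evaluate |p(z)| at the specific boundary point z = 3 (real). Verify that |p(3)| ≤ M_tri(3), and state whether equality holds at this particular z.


Coefficients: c_0 = 0, c_1 = 1, c_2 = -3. Radius r = 3.
Part (a). Triangle bound: M_tri(r) = Σ_k |c_k| r^k
  = |0|·3^0 + |1|·3^1 + |-3|·3^2
  = 0 + 3 + 27 = 30.
This bounds M(r) := max_{|z|=r} |p(z)| from above; equality holds iff all terms c_k z^k can be made to align in phase at a single z on |z|=r.
Part (b). At z = 3 (real, on the circle |z| = r):
  p(3) = (0)·3^0 + (1)·3^1 + (-3)·3^2 = -24.
  |p(3)| = 24.
Check: |p(3)| = 24 ≤ 30 = M_tri(3). ✓ Equality does not hold at z = 3 (the coefficients have mixed signs, so the terms do not all align in phase there).

M_tri(3) = 30; |p(3)| = 24; equality at z=3: no.


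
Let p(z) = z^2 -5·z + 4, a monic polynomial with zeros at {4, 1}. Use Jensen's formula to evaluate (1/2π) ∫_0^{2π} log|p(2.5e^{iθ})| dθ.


Zeros: 1, 4; r = 2.5.
Inside |z| < r: 1. Outside (|z| ≥ r): 4.
p(0) = 4, so log|p(0)| = log(4) = 1.3863.
Apply Jensen: I(r) = log|p(0)| + Σ_k log(r/|z_k|), summed over zeros inside |z| < r.
  log(r/|z_k|) for z_k = 1: log(2.5/1) = 0.9163
  Outside zeros (4) contribute nothing to the Jensen sum.
Sum over inside zeros: 0.9163.
I(r) = log|p(0)| + (inside sum) = 1.3863 + 0.9163 = 2.3026.
Note: since some zeros are outside |z| ≤ r, the simplified n·log(r) form does NOT apply — only the inside zeros contribute.

I(r) ≈ 2.3026.


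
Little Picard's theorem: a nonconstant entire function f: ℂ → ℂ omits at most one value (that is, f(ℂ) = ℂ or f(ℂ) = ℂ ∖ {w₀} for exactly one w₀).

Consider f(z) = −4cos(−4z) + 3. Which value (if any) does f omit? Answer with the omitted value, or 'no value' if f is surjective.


Little Picard bounds the complement of f(ℂ) to at most one point.
cos is entire and surjective onto ℂ: for every w ∈ ℂ, cos(ζ) = w has a solution ζ ∈ ℂ (e.g., via the complex inverse arccos). With ζ = −4z this gives z = ζ/(-4). Then -4·cos(−4z) takes every value in -4·ℂ = ℂ, and adding 3 is a bijection of ℂ. So f is surjective and omits no value. (Note: only on the real line is cos bounded by [−1, 1].)

Omitted value: no value.


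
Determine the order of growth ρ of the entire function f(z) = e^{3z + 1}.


|e^{3z + 1}| = e^{Re(3·z) + 1} ≤ e^{3|z|^1 + 1} = e^{3r^1 + 1} on |z| = r, so ρ ≤ 1. Choosing z on |z|=r so that 3·z is real positive (always possible by picking arg z appropriately) gives |f(z)| = e^{3r^1 + 1}, matching the bound. The additive constant 1 does not affect log log M(r) ~ 1·log r. Hence ρ = 1.
Therefore ρ = 1.

Order ρ = 1.


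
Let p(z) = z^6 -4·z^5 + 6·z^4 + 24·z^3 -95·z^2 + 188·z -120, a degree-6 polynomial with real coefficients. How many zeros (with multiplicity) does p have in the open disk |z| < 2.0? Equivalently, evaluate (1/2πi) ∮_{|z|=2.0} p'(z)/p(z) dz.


The zeros of p are: -3, 1, (1 + 2i), (1 - 2i), (2 + 2i), (2 - 2i).
Their magnitudes are: 3, 1, 2.236, 2.236, 2.828, 2.828.
Zeros with |z| < R = 2.0: 1.
Count = 1.
By the argument principle, (1/2πi) ∮_{|z|=R} p'(z)/p(z) dz equals exactly this count.

Number of zeros inside |z| < 2.0: 1.


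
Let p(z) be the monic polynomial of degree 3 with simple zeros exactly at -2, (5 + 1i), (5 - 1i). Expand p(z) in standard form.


The polynomial is p(z) = ∏_{α ∈ S} (z − α), where S = {-2, (5 + 1i), (5 - 1i)}.
Expanding the product yields: p(z) = z^3 -8·z^2 + 6·z + 52.
Note conjugate pairs combine to real quadratics: (z − (5+1i))(z − (5−1i)) = z² − 10z + 26.
The resulting polynomial has degree 3 and real coefficients as required.

p(z) = z^3 -8·z^2 + 6·z + 52.


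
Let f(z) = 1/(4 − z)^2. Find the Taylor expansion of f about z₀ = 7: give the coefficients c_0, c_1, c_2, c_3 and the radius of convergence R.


Let w = z − z₀, so z = z₀ + w.
Then 4 − z = 4 − (z₀ + w) = (4 − z₀) − w = -3 − w.
f(z) = 1/(-3 − w)^2 = (1/(-3)^2) · (1 − w/(-3))^{−2}.
By the binomial series (1−u)^{−2} = Σ_{n≥0} C(n+1, 1) u^n for |u|<1, with u = w/(-3):
  c_n = C(n+1, 1) / (-3)^(n+2).
  c_0 = 1/(-3)^2 = 1/9.
  c_1 = 2/(-3)^3 = -2/27.
  c_2 = 3/(-3)^4 = 1/27.
  c_3 = 4/(-3)^5 = -4/243.
The series is valid for |w/d| < 1, i.e. |z − z₀| < |d|.
Radius of convergence: R = |4 − z₀| = |-3| = 3 (distance from z₀ to the singularity z = 4).

c_0 = 1/9, c_1 = -2/27, c_2 = 1/27, c_3 = -4/243; R = 3.


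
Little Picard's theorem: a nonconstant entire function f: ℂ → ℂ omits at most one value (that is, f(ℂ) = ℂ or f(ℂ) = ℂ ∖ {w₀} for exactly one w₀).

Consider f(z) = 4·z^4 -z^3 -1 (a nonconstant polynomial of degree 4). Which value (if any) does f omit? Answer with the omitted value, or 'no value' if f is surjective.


Little Picard bounds the complement of f(ℂ) to at most one point.
For every w ∈ ℂ, the equation p(z) − w = 0 is a nonconstant polynomial in z and hence has at least one root by the fundamental theorem of algebra. So p is surjective onto ℂ, omitting no value.

Omitted value: no value.


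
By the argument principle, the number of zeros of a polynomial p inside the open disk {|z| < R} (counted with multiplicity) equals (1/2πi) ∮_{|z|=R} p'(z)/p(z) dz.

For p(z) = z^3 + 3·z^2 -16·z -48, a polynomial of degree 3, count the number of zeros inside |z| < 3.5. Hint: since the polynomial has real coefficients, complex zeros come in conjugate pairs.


The zeros of p are: -4, -3, 4.
Their magnitudes are: 4, 3, 4.
Zeros with |z| < R = 3.5: -3.
Count = 1.
By the argument principle, (1/2πi) ∮_{|z|=R} p'(z)/p(z) dz equals exactly this count.

Number of zeros inside |z| < 3.5: 1.


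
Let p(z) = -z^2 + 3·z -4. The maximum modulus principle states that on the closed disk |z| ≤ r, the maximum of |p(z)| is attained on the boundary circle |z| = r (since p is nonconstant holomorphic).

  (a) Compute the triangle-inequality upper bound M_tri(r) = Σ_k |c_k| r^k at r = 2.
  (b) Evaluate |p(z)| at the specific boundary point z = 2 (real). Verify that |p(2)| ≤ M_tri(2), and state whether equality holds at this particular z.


Coefficients: c_0 = -4, c_1 = 3, c_2 = -1. Radius r = 2.
Part (a). Triangle bound: M_tri(r) = Σ_k |c_k| r^k
  = |-4|·2^0 + |3|·2^1 + |-1|·2^2
  = 4 + 6 + 4 = 14.
This bounds M(r) := max_{|z|=r} |p(z)| from above; equality holds iff all terms c_k z^k can be made to align in phase at a single z on |z|=r.
Part (b). At z = 2 (real, on the circle |z| = r):
  p(2) = (-4)·2^0 + (3)·2^1 + (-1)·2^2 = -2.
  |p(2)| = 2.
Check: |p(2)| = 2 ≤ 14 = M_tri(2). ✓ Equality does not hold at z = 2 (the coefficients have mixed signs, so the terms do not all align in phase there).

M_tri(2) = 14; |p(2)| = 2; equality at z=2: no.


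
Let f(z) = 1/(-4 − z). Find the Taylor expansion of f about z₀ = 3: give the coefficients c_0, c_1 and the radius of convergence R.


Let w = z − z₀, so z = z₀ + w.
Then -4 − z = -4 − (z₀ + w) = (-4 − z₀) − w = -7 − w.
f(z) = 1/(-7 − w) = (1/(-7)) · 1/(1 − w/(-7)) = Σ_{n≥0} w^n / (-7)^(n+1).
So c_n = 1/(-7)^(n+1):
  c_0 = 1/(-7)^1 = -1/7.
  c_1 = 1/(-7)^2 = 1/49.
The series is valid for |w/d| < 1, i.e. |z − z₀| < |d|.
Radius of convergence: R = |-4 − z₀| = |-7| = 7 (distance from z₀ to the singularity z = -4).

c_0 = -1/7, c_1 = 1/49; R = 7.


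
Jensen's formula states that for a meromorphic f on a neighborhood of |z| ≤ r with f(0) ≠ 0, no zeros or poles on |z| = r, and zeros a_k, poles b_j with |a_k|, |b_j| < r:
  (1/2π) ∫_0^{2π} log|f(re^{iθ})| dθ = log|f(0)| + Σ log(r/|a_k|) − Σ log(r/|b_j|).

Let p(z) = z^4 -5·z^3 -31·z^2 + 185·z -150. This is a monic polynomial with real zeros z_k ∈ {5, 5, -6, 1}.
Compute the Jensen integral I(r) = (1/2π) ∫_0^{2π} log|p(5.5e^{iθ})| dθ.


Zeros: -6, 1, 5, 5; r = 5.5.
Inside |z| < r: 1, 5, 5. Outside (|z| ≥ r): -6.
p(0) = -150, so log|p(0)| = log(150) = 5.0106.
Apply Jensen: I(r) = log|p(0)| + Σ_k log(r/|z_k|), summed over zeros inside |z| < r.
  log(r/|z_k|) for z_k = 5: log(5.5/5) = 0.0953
  log(r/|z_k|) for z_k = 5: log(5.5/5) = 0.0953
  log(r/|z_k|) for z_k = 1: log(5.5/1) = 1.7047
  Outside zeros (-6) contribute nothing to the Jensen sum.
Sum over inside zeros: 1.8954.
I(r) = log|p(0)| + (inside sum) = 5.0106 + 1.8954 = 6.9060.
Note: since some zeros are outside |z| ≤ r, the simplified n·log(r) form does NOT apply — only the inside zeros contribute.

I(r) ≈ 6.9060.


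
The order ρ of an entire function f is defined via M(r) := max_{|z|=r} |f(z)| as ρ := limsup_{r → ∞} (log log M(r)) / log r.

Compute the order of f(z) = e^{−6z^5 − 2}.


|e^{−6z^5 − 2}| = e^{Re(-6·z^5) + -2} ≤ e^{6|z|^5 + -2} = e^{6r^5 + -2} on |z| = r, so ρ ≤ 5. Choosing z on |z|=r so that -6·z^5 is real positive (always possible by picking arg z appropriately) gives |f(z)| = e^{6r^5 + -2}, matching the bound. The additive constant -2 does not affect log log M(r) ~ 5·log r. Hence ρ = 5.
Therefore ρ = 5.

Order ρ = 5.


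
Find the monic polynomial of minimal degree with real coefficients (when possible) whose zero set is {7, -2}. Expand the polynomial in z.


The polynomial is p(z) = ∏_{α ∈ S} (z − α), where S = {7, -2}.
Expanding the product yields: p(z) = z^2 -5·z -14.
The resulting polynomial has degree 2 and real coefficients as required.

p(z) = z^2 -5·z -14.


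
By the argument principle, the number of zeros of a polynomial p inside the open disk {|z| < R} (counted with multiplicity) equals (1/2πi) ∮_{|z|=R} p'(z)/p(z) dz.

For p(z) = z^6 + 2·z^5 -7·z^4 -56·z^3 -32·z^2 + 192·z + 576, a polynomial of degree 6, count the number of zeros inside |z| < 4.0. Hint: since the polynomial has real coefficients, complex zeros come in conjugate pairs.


The zeros of p are: (-2 + 2i), (-2 - 2i), (-2 + 2i), (-2 - 2i), 3, 3.
Their magnitudes are: 2.828, 2.828, 2.828, 2.828, 3, 3.
Zeros with |z| < R = 4.0: (-2 + 2i), (-2 - 2i), (-2 + 2i), (-2 - 2i), 3, 3.
Count = 6.
By the argument principle, (1/2πi) ∮_{|z|=R} p'(z)/p(z) dz equals exactly this count.

Number of zeros inside |z| < 4.0: 6.


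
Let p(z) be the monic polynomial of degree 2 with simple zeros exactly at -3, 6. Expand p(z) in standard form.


The polynomial is p(z) = ∏_{α ∈ S} (z − α), where S = {-3, 6}.
Expanding the product yields: p(z) = z^2 -3·z -18.
The resulting polynomial has degree 2 and real coefficients as required.

p(z) = z^2 -3·z -18.


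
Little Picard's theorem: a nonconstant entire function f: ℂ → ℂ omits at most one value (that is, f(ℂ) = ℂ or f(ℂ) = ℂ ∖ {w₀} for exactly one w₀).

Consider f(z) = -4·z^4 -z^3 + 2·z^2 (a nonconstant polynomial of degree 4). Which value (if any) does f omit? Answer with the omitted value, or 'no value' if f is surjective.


Little Picard bounds the complement of f(ℂ) to at most one point.
For every w ∈ ℂ, the equation p(z) − w = 0 is a nonconstant polynomial in z and hence has at least one root by the fundamental theorem of algebra. So p is surjective onto ℂ, omitting no value.

Omitted value: no value.


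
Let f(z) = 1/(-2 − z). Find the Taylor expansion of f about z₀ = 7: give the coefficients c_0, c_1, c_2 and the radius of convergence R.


Let w = z − z₀, so z = z₀ + w.
Then -2 − z = -2 − (z₀ + w) = (-2 − z₀) − w = -9 − w.
f(z) = 1/(-9 − w) = (1/(-9)) · 1/(1 − w/(-9)) = Σ_{n≥0} w^n / (-9)^(n+1).
So c_n = 1/(-9)^(n+1):
  c_0 = 1/(-9)^1 = -1/9.
  c_1 = 1/(-9)^2 = 1/81.
  c_2 = 1/(-9)^3 = -1/729.
The series is valid for |w/d| < 1, i.e. |z − z₀| < |d|.
Radius of convergence: R = |-2 − z₀| = |-9| = 9 (distance from z₀ to the singularity z = -2).

c_0 = -1/9, c_1 = 1/81, c_2 = -1/729; R = 9.


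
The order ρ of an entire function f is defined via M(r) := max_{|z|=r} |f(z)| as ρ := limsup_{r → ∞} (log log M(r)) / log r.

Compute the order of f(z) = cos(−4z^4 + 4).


Write cos(w) = (e^{iw} ± e^{−iw})/(2 or 2i), so |cos(w)| ≤ e^{|w|}. With w = −4z^4 + 4, |w| ≤ 4r^4 + 4 on |z|=r, giving M(r) ≤ e^{4r^4 + 4} and ρ ≤ 4. For the lower bound, choose z on |z|=r with -4z^4 purely imaginary of modulus 4r^4; then |cos(−4z^4 + 4)| grows like e^{4r^4}/2, so ρ ≥ 4. Hence ρ = 4.
Therefore ρ = 4.

Order ρ = 4.


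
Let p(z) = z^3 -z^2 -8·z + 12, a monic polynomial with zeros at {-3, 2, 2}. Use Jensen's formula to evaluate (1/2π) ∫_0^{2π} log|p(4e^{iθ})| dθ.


Zeros: -3, 2, 2; r = 4.
Inside |z| < r: -3, 2, 2. Outside (|z| ≥ r): ∅.
p(0) = 12, so log|p(0)| = log(12) = 2.4849.
Apply Jensen: I(r) = log|p(0)| + Σ_k log(r/|z_k|), summed over zeros inside |z| < r.
  log(r/|z_k|) for z_k = -3: log(4/3) = 0.2877
  log(r/|z_k|) for z_k = 2: log(4/2) = 0.6931
  log(r/|z_k|) for z_k = 2: log(4/2) = 0.6931
Sum over inside zeros: 1.6740.
I(r) = log|p(0)| + (inside sum) = 2.4849 + 1.6740 = 4.1589.
Closed form (all zeros inside, monic): I(r) = n·log(r) = 3·log(4) = 4.1589. ✓

I(r) ≈ 4.1589.


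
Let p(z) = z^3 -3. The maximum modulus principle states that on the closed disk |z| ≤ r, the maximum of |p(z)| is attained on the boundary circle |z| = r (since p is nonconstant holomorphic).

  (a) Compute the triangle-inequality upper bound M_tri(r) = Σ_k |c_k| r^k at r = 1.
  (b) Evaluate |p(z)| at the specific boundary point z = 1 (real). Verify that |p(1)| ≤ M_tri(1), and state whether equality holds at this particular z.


Coefficients: c_0 = -3, c_1 = 0, c_2 = 0, c_3 = 1. Radius r = 1.
Part (a). Triangle bound: M_tri(r) = Σ_k |c_k| r^k
  = |-3|·1^0 + |0|·1^1 + |0|·1^2 + |1|·1^3
  = 3 + 0 + 0 + 1 = 4.
This bounds M(r) := max_{|z|=r} |p(z)| from above; equality holds iff all terms c_k z^k can be made to align in phase at a single z on |z|=r.
Part (b). At z = 1 (real, on the circle |z| = r):
  p(1) = (-3)·1^0 + (0)·1^1 + (0)·1^2 + (1)·1^3 = -2.
  |p(1)| = 2.
Check: |p(1)| = 2 ≤ 4 = M_tri(1). ✓ Equality does not hold at z = 1 (the coefficients have mixed signs, so the terms do not all align in phase there).

M_tri(1) = 4; |p(1)| = 2; equality at z=1: no.


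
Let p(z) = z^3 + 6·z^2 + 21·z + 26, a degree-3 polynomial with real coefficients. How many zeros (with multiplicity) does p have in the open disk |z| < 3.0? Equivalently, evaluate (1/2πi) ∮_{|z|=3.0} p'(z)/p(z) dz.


The zeros of p are: -2, (-2 + 3i), (-2 - 3i).
Their magnitudes are: 2, 3.606, 3.606.
Zeros with |z| < R = 3.0: -2.
Count = 1.
By the argument principle, (1/2πi) ∮_{|z|=R} p'(z)/p(z) dz equals exactly this count.

Number of zeros inside |z| < 3.0: 1.


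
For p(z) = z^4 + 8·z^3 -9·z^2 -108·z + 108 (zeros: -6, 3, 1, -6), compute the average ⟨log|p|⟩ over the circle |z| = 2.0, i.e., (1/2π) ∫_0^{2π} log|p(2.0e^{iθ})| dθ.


Zeros: -6, -6, 1, 3; r = 2.0.
Inside |z| < r: 1. Outside (|z| ≥ r): -6, -6, 3.
p(0) = 108, so log|p(0)| = log(108) = 4.6821.
Apply Jensen: I(r) = log|p(0)| + Σ_k log(r/|z_k|), summed over zeros inside |z| < r.
  log(r/|z_k|) for z_k = 1: log(2.0/1) = 0.6931
  Outside zeros (-6, -6, 3) contribute nothing to the Jensen sum.
Sum over inside zeros: 0.6931.
I(r) = log|p(0)| + (inside sum) = 4.6821 + 0.6931 = 5.3753.
Note: since some zeros are outside |z| ≤ r, the simplified n·log(r) form does NOT apply — only the inside zeros contribute.

I(r) ≈ 5.3753.


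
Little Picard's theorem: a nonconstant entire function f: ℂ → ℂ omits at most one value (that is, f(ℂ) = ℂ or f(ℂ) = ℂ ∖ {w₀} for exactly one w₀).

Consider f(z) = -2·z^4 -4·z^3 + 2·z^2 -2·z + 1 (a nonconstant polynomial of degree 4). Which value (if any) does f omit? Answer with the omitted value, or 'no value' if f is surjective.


Little Picard bounds the complement of f(ℂ) to at most one point.
For every w ∈ ℂ, the equation p(z) − w = 0 is a nonconstant polynomial in z and hence has at least one root by the fundamental theorem of algebra. So p is surjective onto ℂ, omitting no value.

Omitted value: no value.
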